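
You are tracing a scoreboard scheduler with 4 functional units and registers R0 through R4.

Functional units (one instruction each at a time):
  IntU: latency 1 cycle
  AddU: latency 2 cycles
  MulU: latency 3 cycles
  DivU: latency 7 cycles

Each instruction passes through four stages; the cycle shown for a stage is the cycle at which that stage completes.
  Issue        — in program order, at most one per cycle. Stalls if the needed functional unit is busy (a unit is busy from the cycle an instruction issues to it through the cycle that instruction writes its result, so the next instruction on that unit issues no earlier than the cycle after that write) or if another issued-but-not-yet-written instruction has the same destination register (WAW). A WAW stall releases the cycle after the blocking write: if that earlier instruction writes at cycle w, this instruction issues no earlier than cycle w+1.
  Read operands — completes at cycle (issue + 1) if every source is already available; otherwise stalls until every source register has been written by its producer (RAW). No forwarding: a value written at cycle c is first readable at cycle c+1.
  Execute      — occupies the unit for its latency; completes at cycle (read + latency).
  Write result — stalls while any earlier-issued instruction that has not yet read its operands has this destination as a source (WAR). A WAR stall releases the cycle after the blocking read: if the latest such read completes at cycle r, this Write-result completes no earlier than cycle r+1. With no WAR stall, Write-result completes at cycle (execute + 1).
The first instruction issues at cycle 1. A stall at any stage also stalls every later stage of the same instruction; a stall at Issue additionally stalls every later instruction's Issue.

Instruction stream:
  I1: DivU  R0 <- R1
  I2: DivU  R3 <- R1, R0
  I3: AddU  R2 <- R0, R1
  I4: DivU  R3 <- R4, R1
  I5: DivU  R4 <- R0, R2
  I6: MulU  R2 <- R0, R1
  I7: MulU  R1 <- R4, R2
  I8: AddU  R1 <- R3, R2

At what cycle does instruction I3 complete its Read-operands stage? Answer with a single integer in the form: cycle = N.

cycle = 13

cycle 1: I1 dispatched to DivU
cycle 2: I1 operands ready
cycle 9: I1 complete
cycle 10: R0←I1
cycle 11: I2 dispatched to DivU
cycle 12: I2 operands ready | I3 dispatched to AddU
cycle 13: I3 operands ready
cycle 15: I3 complete
cycle 16: R2←I3
cycle 19: I2 complete
cycle 20: R3←I2
cycle 21: I4 dispatched to DivU
cycle 22: I4 operands ready
cycle 29: I4 complete
cycle 30: R3←I4
cycle 31: I5 dispatched to DivU
cycle 32: I5 operands ready | I6 dispatched to MulU
cycle 33: I6 operands ready
cycle 36: I6 complete
cycle 37: R2←I6
cycle 38: I7 dispatched to MulU
cycle 39: I5 complete
cycle 40: R4←I5
cycle 41: I7 operands ready
cycle 44: I7 complete
cycle 45: R1←I7
cycle 46: I8 dispatched to AddU
cycle 47: I8 operands ready
cycle 49: I8 complete
cycle 50: R1←I8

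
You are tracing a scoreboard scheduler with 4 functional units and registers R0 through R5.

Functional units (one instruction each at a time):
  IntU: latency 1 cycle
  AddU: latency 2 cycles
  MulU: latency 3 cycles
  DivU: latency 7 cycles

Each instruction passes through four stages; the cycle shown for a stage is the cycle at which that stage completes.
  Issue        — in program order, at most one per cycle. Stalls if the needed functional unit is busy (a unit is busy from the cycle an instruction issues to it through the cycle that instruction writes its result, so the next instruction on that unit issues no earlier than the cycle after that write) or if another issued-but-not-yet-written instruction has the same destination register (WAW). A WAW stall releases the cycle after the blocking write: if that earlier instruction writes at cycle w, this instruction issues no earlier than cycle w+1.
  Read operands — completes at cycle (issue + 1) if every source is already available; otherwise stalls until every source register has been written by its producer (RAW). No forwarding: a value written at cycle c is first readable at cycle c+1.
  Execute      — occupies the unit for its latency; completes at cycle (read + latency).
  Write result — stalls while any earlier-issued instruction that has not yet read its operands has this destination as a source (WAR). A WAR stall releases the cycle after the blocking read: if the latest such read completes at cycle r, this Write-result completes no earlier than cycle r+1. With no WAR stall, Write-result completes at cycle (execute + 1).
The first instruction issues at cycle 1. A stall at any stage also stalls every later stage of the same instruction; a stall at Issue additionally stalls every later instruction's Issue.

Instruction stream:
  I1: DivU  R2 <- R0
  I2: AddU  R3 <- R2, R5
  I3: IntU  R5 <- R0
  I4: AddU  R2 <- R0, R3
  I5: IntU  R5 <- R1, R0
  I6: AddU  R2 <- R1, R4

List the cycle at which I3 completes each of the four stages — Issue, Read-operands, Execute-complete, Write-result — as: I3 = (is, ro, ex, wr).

[1] I1 dispatched to DivU
[2] I1 operands ready · I2 dispatched to AddU
[3] I3 dispatched to IntU
[4] I3 operands ready
[5] I3 complete
[9] I1 complete
[10] R2←I1
[11] I2 operands ready
[12] R5←I3
[13] I2 complete
[14] R3←I2
[15] I4 dispatched to AddU
[16] I4 operands ready · I5 dispatched to IntU
[17] I5 operands ready
[18] I4 complete · I5 complete
[19] R2←I4 · R5←I5
[20] I6 dispatched to AddU
[21] I6 operands ready
[23] I6 complete
[24] R2←I6

I3 = (3, 4, 5, 12)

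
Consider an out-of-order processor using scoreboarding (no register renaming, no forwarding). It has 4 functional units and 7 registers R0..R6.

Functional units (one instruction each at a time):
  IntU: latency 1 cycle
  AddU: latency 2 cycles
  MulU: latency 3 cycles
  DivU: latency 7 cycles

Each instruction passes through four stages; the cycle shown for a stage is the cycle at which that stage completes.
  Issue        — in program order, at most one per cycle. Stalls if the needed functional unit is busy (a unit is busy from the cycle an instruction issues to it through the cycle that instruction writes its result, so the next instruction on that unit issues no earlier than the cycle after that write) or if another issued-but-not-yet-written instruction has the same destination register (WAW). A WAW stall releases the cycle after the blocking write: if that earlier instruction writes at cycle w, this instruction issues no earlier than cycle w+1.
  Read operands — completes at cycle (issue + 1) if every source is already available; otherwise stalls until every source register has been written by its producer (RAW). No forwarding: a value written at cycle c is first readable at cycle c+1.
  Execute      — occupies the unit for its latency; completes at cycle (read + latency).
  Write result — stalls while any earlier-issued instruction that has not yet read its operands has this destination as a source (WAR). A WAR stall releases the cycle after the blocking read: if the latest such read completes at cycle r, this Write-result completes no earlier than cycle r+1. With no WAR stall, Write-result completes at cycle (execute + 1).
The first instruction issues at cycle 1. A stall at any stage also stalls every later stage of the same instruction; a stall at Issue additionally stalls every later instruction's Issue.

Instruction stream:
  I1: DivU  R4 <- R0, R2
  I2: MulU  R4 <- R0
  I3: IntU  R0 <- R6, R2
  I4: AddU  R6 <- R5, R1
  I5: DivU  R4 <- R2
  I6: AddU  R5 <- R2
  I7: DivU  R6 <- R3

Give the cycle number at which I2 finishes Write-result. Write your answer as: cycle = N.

cycle = 16

[1] I1 issues→DivU
[2] I1 reads
[9] I1 exec-done
[10] I1 writes R4
[11] I2 issues→MulU
[12] I2 reads, I3 issues→IntU
[13] I3 reads, I4 issues→AddU
[14] I3 exec-done, I4 reads
[15] I2 exec-done, I3 writes R0
[16] I2 writes R4, I4 exec-done
[17] I4 writes R6, I5 issues→DivU
[18] I5 reads, I6 issues→AddU
[19] I6 reads
[21] I6 exec-done
[22] I6 writes R5
[25] I5 exec-done
[26] I5 writes R4
[27] I7 issues→DivU
[28] I7 reads
[35] I7 exec-done
[36] I7 writes R6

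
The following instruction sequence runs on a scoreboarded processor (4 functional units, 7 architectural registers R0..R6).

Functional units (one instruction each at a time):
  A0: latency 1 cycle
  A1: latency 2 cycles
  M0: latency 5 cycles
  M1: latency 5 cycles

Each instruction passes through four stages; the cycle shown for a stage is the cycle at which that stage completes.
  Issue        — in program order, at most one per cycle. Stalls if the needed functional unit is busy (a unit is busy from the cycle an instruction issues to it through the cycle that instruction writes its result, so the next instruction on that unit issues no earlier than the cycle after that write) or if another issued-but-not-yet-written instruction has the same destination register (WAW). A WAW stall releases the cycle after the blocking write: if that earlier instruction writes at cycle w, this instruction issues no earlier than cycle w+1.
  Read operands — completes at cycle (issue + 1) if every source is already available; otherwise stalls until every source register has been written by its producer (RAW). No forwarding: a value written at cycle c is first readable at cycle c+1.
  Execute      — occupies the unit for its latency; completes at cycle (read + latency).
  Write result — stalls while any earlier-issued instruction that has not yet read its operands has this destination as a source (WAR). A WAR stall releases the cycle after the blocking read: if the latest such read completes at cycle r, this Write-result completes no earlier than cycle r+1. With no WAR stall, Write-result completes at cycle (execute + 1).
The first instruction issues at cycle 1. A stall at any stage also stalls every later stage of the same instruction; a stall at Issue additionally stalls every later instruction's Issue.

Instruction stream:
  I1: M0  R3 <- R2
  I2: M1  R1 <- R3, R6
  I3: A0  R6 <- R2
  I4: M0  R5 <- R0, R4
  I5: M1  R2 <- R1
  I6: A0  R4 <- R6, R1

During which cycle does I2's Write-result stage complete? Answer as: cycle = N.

cycle = 15

I1  is:1  ro:2  ex:7  wr:8
I2  is:2  ro:9  ex:14  wr:15  — RAW R3: wait I1 write@8
I3  is:3  ro:4  ex:5  wr:10  — WAR R6: wait I2 read@9
I4  is:9  ro:10  ex:15  wr:16  — struct: M0 busy until I1 writes@8
I5  is:16  ro:17  ex:22  wr:23  — struct: M1 busy until I2 writes@15
I6  is:17  ro:18  ex:19  wr:20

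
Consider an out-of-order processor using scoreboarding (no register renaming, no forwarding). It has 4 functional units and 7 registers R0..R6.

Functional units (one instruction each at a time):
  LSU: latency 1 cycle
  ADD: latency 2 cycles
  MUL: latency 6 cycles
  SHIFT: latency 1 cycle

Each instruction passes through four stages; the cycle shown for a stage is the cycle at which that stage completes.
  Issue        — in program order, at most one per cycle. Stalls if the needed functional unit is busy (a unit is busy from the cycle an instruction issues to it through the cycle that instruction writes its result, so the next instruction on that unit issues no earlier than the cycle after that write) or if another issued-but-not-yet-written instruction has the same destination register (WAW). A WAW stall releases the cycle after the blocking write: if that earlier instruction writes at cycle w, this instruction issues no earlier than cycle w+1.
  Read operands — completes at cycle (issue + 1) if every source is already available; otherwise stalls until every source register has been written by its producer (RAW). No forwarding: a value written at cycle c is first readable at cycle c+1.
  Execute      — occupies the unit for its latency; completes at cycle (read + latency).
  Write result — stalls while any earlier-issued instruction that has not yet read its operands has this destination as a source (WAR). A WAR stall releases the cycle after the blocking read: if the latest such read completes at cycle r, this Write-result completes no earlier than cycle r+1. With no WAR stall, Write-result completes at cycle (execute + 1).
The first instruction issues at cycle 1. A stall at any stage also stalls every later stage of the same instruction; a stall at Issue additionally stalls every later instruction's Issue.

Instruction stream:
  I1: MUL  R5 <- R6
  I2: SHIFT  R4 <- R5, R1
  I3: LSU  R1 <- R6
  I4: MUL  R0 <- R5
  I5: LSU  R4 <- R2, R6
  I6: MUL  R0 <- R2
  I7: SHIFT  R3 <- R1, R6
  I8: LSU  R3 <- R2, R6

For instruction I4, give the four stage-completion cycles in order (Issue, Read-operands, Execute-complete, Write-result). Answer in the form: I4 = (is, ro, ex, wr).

I4 = (10, 11, 17, 18)

  I1 | 1 | 2 | 8 | 9
  I2 | 2 | 10 | 11 | 12   RAW R5: wait I1 write@9
  I3 | 3 | 4 | 5 | 11   WAR R1: wait I2 read@10
  I4 | 10 | 11 | 17 | 18   struct: MUL busy until I1 writes@9
  I5 | 13 | 14 | 15 | 16   WAW R4: wait I2 write@12
  I6 | 19 | 20 | 26 | 27   struct: MUL busy until I4 writes@18
  I7 | 20 | 21 | 22 | 23
  I8 | 24 | 25 | 26 | 27   WAW R3: wait I7 write@23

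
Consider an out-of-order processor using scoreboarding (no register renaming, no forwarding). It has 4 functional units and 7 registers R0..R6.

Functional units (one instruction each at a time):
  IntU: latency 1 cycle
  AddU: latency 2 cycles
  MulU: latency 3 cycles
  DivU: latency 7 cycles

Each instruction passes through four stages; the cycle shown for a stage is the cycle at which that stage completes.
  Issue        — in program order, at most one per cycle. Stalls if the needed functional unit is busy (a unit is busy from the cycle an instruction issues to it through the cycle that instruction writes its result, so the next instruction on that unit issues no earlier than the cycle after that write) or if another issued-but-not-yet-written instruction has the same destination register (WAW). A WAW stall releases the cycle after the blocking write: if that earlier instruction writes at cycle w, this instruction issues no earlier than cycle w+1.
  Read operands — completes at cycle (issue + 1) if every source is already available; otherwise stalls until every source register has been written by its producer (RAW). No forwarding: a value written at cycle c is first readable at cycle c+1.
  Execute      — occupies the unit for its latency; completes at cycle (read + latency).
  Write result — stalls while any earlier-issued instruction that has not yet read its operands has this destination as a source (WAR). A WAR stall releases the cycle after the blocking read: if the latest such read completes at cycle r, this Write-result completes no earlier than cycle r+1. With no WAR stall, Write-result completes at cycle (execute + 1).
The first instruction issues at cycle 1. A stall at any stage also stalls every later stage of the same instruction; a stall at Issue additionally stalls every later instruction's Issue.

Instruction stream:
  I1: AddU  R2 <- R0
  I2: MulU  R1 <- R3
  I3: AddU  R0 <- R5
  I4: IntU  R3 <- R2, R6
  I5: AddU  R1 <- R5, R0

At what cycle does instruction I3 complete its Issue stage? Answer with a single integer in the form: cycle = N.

cycle = 6

1) issue 1, read 2, done 4, write 5
2) issue 2, read 3, done 6, write 7
3) issue 6, read 7, done 9, write 10  <struct: AddU busy until I1 writes@5>
4) issue 7, read 8, done 9, write 10
5) issue 11, read 12, done 14, write 15  <struct: AddU busy until I3 writes@10>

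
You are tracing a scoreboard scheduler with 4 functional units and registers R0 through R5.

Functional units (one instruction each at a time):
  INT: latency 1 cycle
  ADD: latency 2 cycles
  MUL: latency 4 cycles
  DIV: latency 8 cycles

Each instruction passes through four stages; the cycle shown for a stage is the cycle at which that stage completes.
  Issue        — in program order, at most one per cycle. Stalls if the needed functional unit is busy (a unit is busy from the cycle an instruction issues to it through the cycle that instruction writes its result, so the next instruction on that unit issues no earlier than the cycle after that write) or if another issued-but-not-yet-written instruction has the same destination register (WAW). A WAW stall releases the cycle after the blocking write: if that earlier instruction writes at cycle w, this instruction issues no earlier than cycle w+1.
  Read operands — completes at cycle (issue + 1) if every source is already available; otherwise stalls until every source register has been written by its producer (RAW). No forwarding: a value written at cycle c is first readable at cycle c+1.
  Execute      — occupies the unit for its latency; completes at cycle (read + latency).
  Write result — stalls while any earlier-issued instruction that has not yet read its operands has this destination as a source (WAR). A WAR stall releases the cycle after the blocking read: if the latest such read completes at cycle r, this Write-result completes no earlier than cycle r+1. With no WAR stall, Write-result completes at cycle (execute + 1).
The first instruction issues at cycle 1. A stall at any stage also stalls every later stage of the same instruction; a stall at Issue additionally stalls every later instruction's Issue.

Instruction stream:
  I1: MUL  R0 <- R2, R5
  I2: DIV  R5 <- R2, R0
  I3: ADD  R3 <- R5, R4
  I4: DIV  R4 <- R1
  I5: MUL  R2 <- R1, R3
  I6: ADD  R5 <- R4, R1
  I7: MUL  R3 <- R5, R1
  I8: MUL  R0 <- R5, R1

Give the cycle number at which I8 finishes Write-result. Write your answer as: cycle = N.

  I1 | 1 | 2 | 6 | 7
  I2 | 2 | 8 | 16 | 17   RAW R0: wait I1 write@7
  I3 | 3 | 18 | 20 | 21   RAW R5: wait I2 write@17
  I4 | 18 | 19 | 27 | 28   struct: DIV busy until I2 writes@17
  I5 | 19 | 22 | 26 | 27   RAW R3: wait I3 write@21
  I6 | 22 | 29 | 31 | 32   struct: ADD busy until I3 writes@21 · RAW R4: wait I4 write@28
  I7 | 28 | 33 | 37 | 38   struct: MUL busy until I5 writes@27 · RAW R5: wait I6 write@32
  I8 | 39 | 40 | 44 | 45   struct: MUL busy until I7 writes@38

cycle = 45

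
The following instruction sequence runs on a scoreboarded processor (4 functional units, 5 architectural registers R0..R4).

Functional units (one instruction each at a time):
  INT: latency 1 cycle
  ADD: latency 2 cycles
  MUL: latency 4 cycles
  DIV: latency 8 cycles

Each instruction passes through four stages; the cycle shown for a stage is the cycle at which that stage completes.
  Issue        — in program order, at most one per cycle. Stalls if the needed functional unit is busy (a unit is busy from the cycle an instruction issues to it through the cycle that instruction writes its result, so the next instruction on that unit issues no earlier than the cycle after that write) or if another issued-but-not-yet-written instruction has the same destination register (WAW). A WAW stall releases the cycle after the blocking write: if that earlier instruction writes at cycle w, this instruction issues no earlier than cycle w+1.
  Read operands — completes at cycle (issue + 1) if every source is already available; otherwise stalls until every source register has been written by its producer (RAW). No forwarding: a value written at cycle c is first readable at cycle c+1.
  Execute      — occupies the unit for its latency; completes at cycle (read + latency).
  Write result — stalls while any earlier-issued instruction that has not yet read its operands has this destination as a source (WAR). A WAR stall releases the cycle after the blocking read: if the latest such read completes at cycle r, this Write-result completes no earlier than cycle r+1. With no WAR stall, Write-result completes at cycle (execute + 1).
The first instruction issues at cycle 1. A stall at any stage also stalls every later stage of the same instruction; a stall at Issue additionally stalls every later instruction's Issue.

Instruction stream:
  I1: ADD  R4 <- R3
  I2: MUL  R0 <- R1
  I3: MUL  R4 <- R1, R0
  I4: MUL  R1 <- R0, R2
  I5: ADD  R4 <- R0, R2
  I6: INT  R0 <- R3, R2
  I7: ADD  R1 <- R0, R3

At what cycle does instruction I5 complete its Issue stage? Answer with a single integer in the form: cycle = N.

cycle = 17

[1] I1 dispatched to ADD
[2] I1 operands ready | I2 dispatched to MUL
[3] I2 operands ready
[4] I1 complete
[5] R4←I1
[7] I2 complete
[8] R0←I2
[9] I3 dispatched to MUL
[10] I3 operands ready
[14] I3 complete
[15] R4←I3
[16] I4 dispatched to MUL
[17] I4 operands ready | I5 dispatched to ADD
[18] I5 operands ready | I6 dispatched to INT
[19] I6 operands ready
[20] I5 complete | I6 complete
[21] I4 complete | R4←I5 | R0←I6
[22] R1←I4
[23] I7 dispatched to ADD
[24] I7 operands ready
[26] I7 complete
[27] R1←I7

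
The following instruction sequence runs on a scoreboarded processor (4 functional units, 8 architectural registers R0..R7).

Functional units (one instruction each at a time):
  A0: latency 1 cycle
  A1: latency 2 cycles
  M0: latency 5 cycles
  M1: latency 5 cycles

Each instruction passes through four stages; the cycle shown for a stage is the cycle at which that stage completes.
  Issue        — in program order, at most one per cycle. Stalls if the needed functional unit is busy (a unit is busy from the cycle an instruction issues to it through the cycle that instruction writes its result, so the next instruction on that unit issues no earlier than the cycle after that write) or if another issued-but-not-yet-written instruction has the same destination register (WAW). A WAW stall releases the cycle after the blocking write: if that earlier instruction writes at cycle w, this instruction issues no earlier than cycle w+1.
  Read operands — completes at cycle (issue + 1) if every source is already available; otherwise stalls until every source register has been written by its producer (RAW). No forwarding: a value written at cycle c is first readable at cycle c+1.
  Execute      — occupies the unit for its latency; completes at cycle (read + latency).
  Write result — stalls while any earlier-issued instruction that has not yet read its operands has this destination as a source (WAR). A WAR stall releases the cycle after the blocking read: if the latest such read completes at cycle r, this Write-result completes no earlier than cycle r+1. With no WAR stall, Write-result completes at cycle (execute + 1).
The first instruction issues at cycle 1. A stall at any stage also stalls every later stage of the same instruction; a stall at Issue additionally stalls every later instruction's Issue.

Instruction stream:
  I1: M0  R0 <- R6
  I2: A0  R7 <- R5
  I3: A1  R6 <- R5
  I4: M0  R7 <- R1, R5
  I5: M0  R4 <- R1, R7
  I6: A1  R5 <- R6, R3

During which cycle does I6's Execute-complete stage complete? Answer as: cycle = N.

cycle = 21

t=1  I1 dispatched to M0
t=2  I1 operands ready · I2 dispatched to A0
t=3  I2 operands ready · I3 dispatched to A1
t=4  I2 complete · I3 operands ready
t=5  R7←I2
t=6  I3 complete
t=7  I1 complete · R6←I3
t=8  R0←I1
t=9  I4 dispatched to M0
t=10  I4 operands ready
t=15  I4 complete
t=16  R7←I4
t=17  I5 dispatched to M0
t=18  I5 operands ready · I6 dispatched to A1
t=19  I6 operands ready
t=21  I6 complete
t=22  R5←I6
t=23  I5 complete
t=24  R4←I5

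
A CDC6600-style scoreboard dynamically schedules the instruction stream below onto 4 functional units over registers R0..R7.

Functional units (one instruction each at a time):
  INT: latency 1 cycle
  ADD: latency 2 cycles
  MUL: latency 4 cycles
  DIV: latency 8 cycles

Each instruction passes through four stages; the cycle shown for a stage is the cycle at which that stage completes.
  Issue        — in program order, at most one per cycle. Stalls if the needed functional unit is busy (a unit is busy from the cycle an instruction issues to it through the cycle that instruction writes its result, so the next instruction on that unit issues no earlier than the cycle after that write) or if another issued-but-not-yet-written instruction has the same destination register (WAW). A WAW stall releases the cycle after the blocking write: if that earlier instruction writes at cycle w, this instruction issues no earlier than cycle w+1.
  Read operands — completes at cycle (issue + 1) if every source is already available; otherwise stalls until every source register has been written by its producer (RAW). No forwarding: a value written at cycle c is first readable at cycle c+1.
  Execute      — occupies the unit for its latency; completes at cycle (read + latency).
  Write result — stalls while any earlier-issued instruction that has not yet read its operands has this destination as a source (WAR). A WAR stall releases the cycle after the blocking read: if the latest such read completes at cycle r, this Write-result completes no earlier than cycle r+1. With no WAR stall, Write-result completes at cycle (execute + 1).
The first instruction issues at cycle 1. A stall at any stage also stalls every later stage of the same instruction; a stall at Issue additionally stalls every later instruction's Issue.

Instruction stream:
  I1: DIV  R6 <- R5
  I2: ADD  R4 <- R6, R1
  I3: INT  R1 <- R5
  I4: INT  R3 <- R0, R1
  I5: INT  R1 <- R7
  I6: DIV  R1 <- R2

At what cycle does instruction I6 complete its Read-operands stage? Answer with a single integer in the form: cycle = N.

cycle = 23

1) issue 1, read 2, done 10, write 11
2) issue 2, read 12, done 14, write 15  <RAW R6: wait I1 write@11>
3) issue 3, read 4, done 5, write 13  <WAR R1: wait I2 read@12>
4) issue 14, read 15, done 16, write 17  <struct: INT busy until I3 writes@13>
5) issue 18, read 19, done 20, write 21  <struct: INT busy until I4 writes@17>
6) issue 22, read 23, done 31, write 32  <WAW R1: wait I5 write@21>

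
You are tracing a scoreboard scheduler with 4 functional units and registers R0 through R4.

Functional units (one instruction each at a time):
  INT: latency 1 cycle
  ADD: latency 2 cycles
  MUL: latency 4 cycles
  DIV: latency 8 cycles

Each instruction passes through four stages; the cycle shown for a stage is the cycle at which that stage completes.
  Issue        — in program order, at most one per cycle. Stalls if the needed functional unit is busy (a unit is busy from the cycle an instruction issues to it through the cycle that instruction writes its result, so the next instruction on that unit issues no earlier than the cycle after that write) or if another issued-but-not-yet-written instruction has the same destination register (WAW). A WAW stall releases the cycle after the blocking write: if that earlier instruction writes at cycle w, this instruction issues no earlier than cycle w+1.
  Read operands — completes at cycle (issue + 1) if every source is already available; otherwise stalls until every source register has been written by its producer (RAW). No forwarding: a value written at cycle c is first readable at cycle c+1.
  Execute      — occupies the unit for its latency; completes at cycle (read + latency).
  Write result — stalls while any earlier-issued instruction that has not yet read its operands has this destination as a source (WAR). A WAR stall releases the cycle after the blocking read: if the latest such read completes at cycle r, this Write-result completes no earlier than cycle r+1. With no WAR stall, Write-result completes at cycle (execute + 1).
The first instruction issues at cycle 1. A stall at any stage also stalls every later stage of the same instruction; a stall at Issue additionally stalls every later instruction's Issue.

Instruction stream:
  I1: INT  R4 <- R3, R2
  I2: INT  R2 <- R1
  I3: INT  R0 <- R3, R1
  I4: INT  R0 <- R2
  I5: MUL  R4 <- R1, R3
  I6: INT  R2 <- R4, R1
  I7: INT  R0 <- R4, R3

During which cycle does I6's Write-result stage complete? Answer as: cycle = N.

cycle = 23

[I1] 1/2/3/4
[I2] 5/6/7/8  (struct: INT busy until I1 writes@4)
[I3] 9/10/11/12  (struct: INT busy until I2 writes@8)
[I4] 13/14/15/16  (struct: INT busy until I3 writes@12)
[I5] 14/15/19/20
[I6] 17/21/22/23  (struct: INT busy until I4 writes@16; RAW R4: wait I5 write@20)
[I7] 24/25/26/27  (struct: INT busy until I6 writes@23)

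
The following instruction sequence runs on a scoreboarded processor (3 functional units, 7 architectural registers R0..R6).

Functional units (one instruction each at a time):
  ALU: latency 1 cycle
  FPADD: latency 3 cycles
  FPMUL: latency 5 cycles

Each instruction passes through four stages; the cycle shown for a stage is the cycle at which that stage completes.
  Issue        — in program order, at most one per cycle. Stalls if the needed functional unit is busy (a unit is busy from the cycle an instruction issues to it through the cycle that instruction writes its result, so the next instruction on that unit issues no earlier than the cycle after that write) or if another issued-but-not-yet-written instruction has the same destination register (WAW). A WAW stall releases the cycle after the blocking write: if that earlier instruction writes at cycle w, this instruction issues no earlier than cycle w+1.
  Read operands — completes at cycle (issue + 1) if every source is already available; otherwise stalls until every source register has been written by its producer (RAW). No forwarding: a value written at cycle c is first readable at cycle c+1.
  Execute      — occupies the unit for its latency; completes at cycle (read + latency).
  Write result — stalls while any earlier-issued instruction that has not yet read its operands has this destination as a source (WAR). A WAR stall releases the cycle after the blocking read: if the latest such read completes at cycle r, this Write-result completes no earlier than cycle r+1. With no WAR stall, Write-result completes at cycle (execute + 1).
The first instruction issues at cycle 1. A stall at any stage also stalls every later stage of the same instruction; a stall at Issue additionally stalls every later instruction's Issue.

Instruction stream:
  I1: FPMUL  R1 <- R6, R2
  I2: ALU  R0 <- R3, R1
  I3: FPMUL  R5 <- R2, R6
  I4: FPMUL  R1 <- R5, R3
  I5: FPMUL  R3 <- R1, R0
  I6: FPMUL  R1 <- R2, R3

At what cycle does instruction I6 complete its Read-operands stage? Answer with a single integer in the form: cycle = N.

cycle = 34

I1: IS=1 RO=2 EX=7 WR=8
I2: IS=2 RO=9 EX=10 WR=11  [RAW R1: wait I1 write@8]
I3: IS=9 RO=10 EX=15 WR=16  [struct: FPMUL busy until I1 writes@8]
I4: IS=17 RO=18 EX=23 WR=24  [struct: FPMUL busy until I3 writes@16]
I5: IS=25 RO=26 EX=31 WR=32  [struct: FPMUL busy until I4 writes@24]
I6: IS=33 RO=34 EX=39 WR=40  [struct: FPMUL busy until I5 writes@32]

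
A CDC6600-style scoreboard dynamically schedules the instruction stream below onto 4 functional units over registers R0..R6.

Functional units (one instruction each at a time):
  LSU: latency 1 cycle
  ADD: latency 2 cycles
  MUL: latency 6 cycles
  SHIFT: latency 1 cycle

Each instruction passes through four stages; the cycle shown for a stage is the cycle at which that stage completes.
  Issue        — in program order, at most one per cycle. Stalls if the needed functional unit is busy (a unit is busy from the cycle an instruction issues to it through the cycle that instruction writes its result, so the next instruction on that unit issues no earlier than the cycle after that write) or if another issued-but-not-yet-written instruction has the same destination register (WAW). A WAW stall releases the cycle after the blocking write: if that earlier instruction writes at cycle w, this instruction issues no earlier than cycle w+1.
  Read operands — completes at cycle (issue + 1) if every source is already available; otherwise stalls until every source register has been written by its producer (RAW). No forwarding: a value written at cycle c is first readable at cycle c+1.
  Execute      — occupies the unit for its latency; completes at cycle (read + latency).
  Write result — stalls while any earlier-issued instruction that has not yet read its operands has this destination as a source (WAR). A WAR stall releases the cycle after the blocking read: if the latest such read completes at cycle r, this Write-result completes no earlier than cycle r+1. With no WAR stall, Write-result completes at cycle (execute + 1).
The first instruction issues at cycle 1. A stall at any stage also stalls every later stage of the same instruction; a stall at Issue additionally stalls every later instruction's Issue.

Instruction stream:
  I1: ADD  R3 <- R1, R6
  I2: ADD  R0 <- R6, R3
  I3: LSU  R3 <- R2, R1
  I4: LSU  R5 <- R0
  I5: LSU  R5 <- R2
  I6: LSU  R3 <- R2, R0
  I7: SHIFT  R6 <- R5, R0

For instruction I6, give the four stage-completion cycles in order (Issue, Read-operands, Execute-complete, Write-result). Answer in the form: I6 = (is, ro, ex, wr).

c1: I1→ADD
c2: I1 RO
c4: I1 EX
c5: I1 WR R3
c6: I2→ADD
c7: I2 RO, I3→LSU
c8: I3 RO
c9: I2 EX, I3 EX
c10: I2 WR R0, I3 WR R3
c11: I4→LSU
c12: I4 RO
c13: I4 EX
c14: I4 WR R5
c15: I5→LSU
c16: I5 RO
c17: I5 EX
c18: I5 WR R5
c19: I6→LSU
c20: I6 RO, I7→SHIFT
c21: I6 EX, I7 RO
c22: I6 WR R3, I7 EX
c23: I7 WR R6

I6 = (19, 20, 21, 22)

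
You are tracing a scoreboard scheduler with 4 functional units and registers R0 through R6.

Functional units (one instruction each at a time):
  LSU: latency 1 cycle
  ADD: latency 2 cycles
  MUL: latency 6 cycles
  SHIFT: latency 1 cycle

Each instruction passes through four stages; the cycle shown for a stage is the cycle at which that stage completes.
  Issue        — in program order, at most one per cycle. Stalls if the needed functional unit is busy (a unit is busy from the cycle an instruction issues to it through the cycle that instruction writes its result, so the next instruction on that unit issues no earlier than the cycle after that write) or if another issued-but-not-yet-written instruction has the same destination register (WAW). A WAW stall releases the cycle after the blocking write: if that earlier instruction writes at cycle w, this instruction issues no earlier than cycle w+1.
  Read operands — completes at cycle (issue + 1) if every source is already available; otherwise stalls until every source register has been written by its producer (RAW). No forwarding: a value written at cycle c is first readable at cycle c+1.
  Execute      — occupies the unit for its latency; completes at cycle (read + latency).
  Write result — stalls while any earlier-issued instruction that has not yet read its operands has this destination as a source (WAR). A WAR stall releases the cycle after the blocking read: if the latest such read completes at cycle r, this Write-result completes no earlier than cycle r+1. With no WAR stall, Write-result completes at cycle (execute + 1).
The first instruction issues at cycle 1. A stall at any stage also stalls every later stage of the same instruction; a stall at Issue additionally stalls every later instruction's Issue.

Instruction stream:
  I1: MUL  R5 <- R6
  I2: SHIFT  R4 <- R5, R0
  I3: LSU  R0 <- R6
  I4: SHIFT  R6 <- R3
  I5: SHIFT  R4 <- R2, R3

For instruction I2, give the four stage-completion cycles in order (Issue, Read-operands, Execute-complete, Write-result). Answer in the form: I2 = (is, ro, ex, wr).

I2 = (2, 10, 11, 12)

  I1 | 1 | 2 | 8 | 9
  I2 | 2 | 10 | 11 | 12   RAW R5: wait I1 write@9
  I3 | 3 | 4 | 5 | 11   WAR R0: wait I2 read@10
  I4 | 13 | 14 | 15 | 16   struct: SHIFT busy until I2 writes@12
  I5 | 17 | 18 | 19 | 20   struct: SHIFT busy until I4 writes@16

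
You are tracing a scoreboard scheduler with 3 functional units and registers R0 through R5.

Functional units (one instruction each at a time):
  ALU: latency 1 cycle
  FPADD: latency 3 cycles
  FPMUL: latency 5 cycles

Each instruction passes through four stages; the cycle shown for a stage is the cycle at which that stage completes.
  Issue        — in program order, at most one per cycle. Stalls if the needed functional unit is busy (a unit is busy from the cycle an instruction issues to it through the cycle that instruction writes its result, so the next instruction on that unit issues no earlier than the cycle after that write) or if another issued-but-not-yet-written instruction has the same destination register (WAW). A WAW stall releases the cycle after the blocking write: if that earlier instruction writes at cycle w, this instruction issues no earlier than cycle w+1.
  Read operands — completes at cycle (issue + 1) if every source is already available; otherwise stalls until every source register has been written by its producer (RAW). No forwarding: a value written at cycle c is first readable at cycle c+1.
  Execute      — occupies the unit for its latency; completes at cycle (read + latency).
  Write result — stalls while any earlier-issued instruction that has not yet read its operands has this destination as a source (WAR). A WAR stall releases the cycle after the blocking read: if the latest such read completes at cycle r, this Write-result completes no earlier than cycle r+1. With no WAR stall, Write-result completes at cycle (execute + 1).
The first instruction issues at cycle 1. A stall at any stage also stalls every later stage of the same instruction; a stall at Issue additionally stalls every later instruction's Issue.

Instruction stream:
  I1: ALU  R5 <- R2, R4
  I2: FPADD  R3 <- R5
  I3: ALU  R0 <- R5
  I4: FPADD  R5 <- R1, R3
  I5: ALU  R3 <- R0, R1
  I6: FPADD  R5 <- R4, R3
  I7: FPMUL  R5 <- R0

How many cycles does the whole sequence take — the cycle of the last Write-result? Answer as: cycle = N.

1) issue 1, read 2, done 3, write 4
2) issue 2, read 5, done 8, write 9  <RAW R5: wait I1 write@4>
3) issue 5, read 6, done 7, write 8  <struct: ALU busy until I1 writes@4>
4) issue 10, read 11, done 14, write 15  <struct: FPADD busy until I2 writes@9>
5) issue 11, read 12, done 13, write 14
6) issue 16, read 17, done 20, write 21  <struct: FPADD busy until I4 writes@15>
7) issue 22, read 23, done 28, write 29  <WAW R5: wait I6 write@21>

cycle = 29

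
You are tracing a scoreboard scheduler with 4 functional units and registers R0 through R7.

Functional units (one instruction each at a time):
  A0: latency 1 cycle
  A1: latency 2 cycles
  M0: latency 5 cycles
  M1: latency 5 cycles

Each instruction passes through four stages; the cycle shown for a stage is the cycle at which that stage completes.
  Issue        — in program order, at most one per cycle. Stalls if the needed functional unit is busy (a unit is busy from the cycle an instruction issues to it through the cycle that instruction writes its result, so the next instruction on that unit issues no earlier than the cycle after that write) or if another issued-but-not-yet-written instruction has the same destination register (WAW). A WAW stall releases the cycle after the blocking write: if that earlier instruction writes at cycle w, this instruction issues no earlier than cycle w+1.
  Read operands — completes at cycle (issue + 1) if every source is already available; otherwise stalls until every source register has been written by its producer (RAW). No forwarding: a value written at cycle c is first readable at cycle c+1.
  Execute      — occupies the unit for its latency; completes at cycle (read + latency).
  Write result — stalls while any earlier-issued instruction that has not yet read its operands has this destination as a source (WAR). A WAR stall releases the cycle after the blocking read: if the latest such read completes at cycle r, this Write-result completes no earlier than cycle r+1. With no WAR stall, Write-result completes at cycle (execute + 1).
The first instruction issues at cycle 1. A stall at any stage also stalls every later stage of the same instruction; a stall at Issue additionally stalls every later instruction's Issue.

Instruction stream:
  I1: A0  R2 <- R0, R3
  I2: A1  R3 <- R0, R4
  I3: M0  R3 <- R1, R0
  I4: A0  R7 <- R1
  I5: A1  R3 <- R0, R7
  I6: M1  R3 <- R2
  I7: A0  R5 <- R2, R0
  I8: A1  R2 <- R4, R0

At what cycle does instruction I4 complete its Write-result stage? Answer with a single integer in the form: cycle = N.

cycle = 11

c1: I1 dispatched to A0
c2: I1 operands ready, I2 dispatched to A1
c3: I1 complete, I2 operands ready
c4: R2←I1
c5: I2 complete
c6: R3←I2
c7: I3 dispatched to M0
c8: I3 operands ready, I4 dispatched to A0
c9: I4 operands ready
c10: I4 complete
c11: R7←I4
c13: I3 complete
c14: R3←I3
c15: I5 dispatched to A1
c16: I5 operands ready
c18: I5 complete
c19: R3←I5
c20: I6 dispatched to M1
c21: I6 operands ready, I7 dispatched to A0
c22: I7 operands ready, I8 dispatched to A1
c23: I7 complete, I8 operands ready
c24: R5←I7
c25: I8 complete
c26: I6 complete, R2←I8
c27: R3←I6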